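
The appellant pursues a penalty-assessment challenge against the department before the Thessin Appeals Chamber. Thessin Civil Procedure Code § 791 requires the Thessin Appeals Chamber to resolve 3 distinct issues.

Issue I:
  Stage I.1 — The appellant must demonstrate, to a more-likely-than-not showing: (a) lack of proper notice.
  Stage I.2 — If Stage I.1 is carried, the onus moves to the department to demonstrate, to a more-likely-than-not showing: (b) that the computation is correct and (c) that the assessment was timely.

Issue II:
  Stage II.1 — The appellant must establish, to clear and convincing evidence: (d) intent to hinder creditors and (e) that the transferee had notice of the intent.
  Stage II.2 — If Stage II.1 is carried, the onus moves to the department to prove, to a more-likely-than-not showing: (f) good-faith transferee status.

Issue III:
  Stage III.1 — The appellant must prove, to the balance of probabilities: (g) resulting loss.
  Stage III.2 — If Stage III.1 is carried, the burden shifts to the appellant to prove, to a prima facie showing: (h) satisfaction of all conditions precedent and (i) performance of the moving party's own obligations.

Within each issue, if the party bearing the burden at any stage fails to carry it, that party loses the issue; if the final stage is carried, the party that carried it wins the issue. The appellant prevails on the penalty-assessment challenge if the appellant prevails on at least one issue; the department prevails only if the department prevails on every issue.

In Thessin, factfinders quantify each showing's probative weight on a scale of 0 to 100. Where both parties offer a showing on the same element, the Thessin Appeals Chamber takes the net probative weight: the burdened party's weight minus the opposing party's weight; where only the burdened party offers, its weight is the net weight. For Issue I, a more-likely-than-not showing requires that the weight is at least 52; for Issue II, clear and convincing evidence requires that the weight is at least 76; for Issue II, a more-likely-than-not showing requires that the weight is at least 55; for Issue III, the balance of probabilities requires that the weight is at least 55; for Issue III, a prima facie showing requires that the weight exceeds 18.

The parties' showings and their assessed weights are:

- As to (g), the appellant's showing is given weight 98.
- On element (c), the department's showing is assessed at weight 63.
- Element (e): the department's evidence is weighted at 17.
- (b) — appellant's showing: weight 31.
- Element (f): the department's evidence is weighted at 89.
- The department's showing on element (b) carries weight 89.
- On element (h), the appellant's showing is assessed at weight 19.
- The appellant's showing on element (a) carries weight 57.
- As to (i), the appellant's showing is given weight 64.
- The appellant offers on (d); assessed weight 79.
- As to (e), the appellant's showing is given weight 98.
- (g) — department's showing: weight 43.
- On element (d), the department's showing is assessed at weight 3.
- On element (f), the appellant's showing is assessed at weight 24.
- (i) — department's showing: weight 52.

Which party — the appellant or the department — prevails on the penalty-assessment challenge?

— Issue I —
Stage I.1 (appellant, a more-likely-than-not showing, weight is at least 52): (a) 57 ≥ 52 — meets.
  Stage I.1 is satisfied; the onus moves to the department.
Stage I.2 (department, a more-likely-than-not showing, weight is at least 52): (b) net 89−31=58 ≥ 52 — meets; (c) 63 ≥ 52 — meets.
  All elements met at the final stage.
All stages carried — the department prevails on this issue.
— Issue II —
At Stage II.1 the appellant must meet clear and convincing evidence (weight is at least 76): on (d) the weight is 79 less the opposing 3 gives net 76, which does reach 76, so (d) meets the standard; on (e) the weight is 98 less the opposing 17 gives net 81, ≥ 76, so (e) meets the standard.
  Stage II.1 carried; the burden shifts to the department.
At Stage II.2 the department must meet a more-likely-than-not showing (weight is at least 55): on (f) the weight is 89 less the opposing 24 gives net 65, ≥ 55, so (f) meets the standard.
  All elements met at the final stage.
With every stage satisfied, the department prevails on this issue.
— Issue III —
Stage III.1 — burden on appellant; standard: the balance of probabilities (weight is at least 55).
    (g): 98 − 43 = 55 ≥ 55 [met]
  All elements met. The appellant retains the burden for Stage III.2.
Stage III.2 — burden on appellant; standard: a prima facie showing (weight exceeds 18).
    (h): 19 > 18 [met]
    (i): 64 − 52 = 12 ≤ 18 [not met]
  Not every element is met, so the appellant fails to carry Stage III.2.
The department prevails on this issue.
Per-issue: Issue I → department; Issue II → department; Issue III → department. The appellant must prevail on at least one issue; overall, the department prevails.

department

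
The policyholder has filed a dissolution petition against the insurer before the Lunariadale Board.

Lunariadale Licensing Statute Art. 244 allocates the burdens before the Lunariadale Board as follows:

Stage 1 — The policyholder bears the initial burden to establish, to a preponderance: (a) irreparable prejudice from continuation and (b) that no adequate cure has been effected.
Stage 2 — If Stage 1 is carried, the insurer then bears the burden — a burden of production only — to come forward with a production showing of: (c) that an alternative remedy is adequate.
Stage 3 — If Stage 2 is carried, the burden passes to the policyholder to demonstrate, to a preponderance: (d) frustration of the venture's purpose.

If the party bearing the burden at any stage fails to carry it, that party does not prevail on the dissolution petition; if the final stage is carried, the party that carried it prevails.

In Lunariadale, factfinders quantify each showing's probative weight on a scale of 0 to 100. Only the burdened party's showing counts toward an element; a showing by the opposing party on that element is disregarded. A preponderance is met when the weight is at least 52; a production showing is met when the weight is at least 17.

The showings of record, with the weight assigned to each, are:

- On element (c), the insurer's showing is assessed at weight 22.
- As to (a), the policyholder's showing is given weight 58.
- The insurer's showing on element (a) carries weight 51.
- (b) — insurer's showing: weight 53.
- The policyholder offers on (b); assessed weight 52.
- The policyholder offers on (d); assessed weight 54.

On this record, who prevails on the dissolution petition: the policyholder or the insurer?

policyholder

Stage 1 (policyholder, a preponderance, weight is at least 52): (a) 58 (insurer's 51 disregarded) ≥ 52 — meets; (b) 52 (insurer's 53 disregarded) ≥ 52 — meets.
  Stage 1 is satisfied; the onus moves to the insurer.
Stage 2 (insurer, a production showing, weight is at least 17): (c) 22 ≥ 17 — meets.
  The insurer carries Stage 2; the policyholder now bears the burden.
Stage 3 (policyholder, a preponderance, weight is at least 52): (d) 54 ≥ 52 — meets.
  The policyholder carries the last stage.
All stages carried — the policyholder prevails.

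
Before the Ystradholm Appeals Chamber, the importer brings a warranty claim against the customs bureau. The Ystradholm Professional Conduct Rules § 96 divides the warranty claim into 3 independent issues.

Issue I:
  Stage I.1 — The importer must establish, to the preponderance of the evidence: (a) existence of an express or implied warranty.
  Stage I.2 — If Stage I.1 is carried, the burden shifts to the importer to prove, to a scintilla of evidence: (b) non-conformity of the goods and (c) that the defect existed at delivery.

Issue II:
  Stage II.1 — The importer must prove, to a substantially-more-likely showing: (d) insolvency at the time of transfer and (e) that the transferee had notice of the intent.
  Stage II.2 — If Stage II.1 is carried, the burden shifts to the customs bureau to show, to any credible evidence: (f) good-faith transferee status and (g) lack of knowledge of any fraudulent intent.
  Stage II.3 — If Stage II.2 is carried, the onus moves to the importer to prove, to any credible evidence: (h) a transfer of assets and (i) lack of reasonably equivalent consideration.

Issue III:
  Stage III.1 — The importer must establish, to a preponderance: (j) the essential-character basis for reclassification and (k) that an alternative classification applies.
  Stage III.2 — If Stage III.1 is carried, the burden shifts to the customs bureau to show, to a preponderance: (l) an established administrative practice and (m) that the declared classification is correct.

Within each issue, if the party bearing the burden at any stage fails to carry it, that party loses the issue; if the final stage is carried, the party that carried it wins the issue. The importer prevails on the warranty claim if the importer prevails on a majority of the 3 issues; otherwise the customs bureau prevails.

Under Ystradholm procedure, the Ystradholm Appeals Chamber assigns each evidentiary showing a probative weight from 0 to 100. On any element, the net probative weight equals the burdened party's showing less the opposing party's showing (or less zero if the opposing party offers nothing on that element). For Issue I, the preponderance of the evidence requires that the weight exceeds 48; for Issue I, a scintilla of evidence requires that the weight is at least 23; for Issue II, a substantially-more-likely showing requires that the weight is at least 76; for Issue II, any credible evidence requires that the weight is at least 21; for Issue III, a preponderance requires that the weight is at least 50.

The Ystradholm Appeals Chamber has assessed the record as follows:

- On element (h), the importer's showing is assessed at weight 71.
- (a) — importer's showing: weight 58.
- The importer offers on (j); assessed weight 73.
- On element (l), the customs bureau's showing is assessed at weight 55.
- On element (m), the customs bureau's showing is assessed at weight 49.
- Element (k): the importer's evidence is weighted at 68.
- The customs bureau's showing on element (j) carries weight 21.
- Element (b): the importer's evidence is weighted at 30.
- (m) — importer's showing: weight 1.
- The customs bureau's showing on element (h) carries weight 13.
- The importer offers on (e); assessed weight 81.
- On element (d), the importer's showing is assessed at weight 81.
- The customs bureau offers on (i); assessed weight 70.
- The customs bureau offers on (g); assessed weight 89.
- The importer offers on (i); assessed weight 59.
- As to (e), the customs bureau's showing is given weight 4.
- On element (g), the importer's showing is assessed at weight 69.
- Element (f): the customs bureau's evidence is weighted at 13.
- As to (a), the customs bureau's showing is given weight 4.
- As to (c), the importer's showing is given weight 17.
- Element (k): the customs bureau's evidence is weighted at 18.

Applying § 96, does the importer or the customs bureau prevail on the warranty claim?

— Issue I —
Stage I.1 — burden on importer; standard: the preponderance of the evidence (weight exceeds 48).
    (a): 58 − 4 = 54 > 48 [met]
  All elements met. The importer retains the burden for Stage I.2.
Stage I.2 — burden on importer; standard: a scintilla of evidence (weight is at least 23).
    (b): 30 ≥ 23 [met]
    (c): 17 < 23 [not met]
  The importer does not carry Stage I.2.
The customs bureau prevails on this issue.
— Issue II —
Stage II.1 (importer, a substantially-more-likely showing, weight is at least 76): (d) 81 ≥ 76 — meets; (e) net 81−4=77 ≥ 76 — meets.
  Stage II.1 is satisfied; the onus moves to the customs bureau.
Stage II.2 (customs bureau, any credible evidence, weight is at least 21): (f) 13 < 21 — fails; (g) net 89−69=20 < 21 — fails.
  Stage II.2 not carried; the customs bureau fails its burden.
So the importer prevails on this issue.
— Issue III —
Stage III.1 — burden on importer; standard: a preponderance (weight is at least 50).
    (j): 73 − 21 = 52 ≥ 50 [met]
    (k): 68 − 18 = 50 ≥ 50 [met]
  All elements met. The burden passes to the customs bureau.
Stage III.2 — burden on customs bureau; standard: a preponderance (weight is at least 50).
    (l): 55 ≥ 50 [met]
    (m): 49 − 1 = 48 < 50 [not met]
  Not every element is met, so the customs bureau fails to carry Stage III.2.
The analysis ends at Stage III.2; the importer prevails on this issue.
Per-issue: Issue I → customs bureau; Issue II → importer; Issue III → importer. The importer must prevail on a majority of issues; overall, the importer prevails.

importer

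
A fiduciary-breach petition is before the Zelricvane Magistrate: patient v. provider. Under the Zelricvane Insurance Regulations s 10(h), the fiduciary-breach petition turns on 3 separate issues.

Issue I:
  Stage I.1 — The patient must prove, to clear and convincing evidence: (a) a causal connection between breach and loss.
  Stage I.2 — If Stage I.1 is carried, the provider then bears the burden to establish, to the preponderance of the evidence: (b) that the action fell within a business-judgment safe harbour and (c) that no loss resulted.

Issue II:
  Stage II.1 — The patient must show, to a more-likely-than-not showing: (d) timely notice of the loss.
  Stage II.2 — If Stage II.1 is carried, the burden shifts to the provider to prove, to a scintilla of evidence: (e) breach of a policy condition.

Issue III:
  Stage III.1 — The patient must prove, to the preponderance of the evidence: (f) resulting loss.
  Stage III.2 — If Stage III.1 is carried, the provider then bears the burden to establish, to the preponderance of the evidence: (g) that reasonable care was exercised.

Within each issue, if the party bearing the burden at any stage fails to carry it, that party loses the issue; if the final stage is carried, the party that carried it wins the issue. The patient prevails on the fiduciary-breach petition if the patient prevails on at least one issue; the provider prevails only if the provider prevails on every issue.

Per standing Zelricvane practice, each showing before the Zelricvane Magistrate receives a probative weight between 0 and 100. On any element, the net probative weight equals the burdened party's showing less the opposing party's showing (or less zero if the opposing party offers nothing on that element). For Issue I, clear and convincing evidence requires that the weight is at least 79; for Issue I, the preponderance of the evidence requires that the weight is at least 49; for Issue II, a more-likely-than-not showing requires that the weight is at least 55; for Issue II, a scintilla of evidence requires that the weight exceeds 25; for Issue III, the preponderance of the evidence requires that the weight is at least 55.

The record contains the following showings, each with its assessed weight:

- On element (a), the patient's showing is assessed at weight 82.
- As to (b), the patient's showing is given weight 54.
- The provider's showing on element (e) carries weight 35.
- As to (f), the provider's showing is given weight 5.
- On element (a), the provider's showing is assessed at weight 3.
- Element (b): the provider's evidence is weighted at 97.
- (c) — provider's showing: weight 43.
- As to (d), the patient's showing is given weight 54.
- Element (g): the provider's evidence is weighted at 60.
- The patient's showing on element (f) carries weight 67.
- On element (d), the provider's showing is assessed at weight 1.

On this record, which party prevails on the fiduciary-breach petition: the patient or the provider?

— Issue I —
Stage I.1 — burden on patient; standard: clear and convincing evidence (weight is at least 79).
    (a): 82 − 3 = 79 ≥ 79 [met]
  The patient carries Stage I.1; the provider now bears the burden.
Stage I.2 — burden on provider; standard: the preponderance of the evidence (weight is at least 49).
    (b): 97 − 54 = 43 < 49 [not met]
    (c): 43 < 49 [not met]
  Stage I.2 not carried; the provider fails its burden.
The patient prevails on this issue.
— Issue II —
Stage II.1 — burden on patient; standard: a more-likely-than-not showing (weight is at least 55).
    (d): 54 − 1 = 53 < 55 [not met]
  The patient does not carry Stage II.1.
So the provider prevails on this issue.
— Issue III —
Stage III.1 (patient, the preponderance of the evidence, weight is at least 55): (f) net 67−5=62 ≥ 55 — meets.
  Stage III.1 is satisfied; the onus moves to the provider.
Stage III.2 (provider, the preponderance of the evidence, weight is at least 55): (g) 60 ≥ 55 — meets.
  All elements met at the final stage.
Every stage carried; the provider prevails on this issue.
Per-issue: Issue I → patient; Issue II → provider; Issue III → provider. The patient must prevail on at least one issue; overall, the patient prevails.

patient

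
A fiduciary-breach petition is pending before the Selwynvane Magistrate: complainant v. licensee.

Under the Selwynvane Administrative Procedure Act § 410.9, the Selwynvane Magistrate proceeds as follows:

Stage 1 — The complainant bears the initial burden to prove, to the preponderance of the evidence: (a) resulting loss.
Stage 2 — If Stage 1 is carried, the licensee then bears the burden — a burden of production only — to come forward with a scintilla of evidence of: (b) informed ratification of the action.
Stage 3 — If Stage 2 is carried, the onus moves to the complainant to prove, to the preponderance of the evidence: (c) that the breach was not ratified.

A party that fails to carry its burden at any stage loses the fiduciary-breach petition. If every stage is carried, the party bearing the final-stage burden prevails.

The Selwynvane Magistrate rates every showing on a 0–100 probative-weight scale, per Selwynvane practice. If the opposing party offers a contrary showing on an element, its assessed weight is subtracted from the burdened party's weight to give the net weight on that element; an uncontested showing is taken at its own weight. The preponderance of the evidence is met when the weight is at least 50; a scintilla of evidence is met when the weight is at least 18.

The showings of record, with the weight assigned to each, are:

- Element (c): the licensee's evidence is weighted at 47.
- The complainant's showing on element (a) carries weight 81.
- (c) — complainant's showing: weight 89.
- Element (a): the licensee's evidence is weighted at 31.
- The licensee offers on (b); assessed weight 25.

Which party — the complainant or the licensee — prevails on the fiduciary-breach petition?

licensee

Stage 1 — burden on complainant; standard: the preponderance of the evidence (weight is at least 50).
    (a): 81 − 31 = 50 ≥ 50 [met]
  All elements met. The burden passes to the licensee.
Stage 2 — burden on licensee; standard: a scintilla of evidence (weight is at least 18).
    (b): 25 ≥ 18 [met]
  Stage 2 is satisfied; the onus moves to the complainant.
Stage 3 — burden on complainant; standard: the preponderance of the evidence (weight is at least 50).
    (c): 89 − 47 = 42 < 50 [not met]
  Not every element is met, so the complainant fails to carry Stage 3.
The analysis ends at Stage 3; the licensee prevails.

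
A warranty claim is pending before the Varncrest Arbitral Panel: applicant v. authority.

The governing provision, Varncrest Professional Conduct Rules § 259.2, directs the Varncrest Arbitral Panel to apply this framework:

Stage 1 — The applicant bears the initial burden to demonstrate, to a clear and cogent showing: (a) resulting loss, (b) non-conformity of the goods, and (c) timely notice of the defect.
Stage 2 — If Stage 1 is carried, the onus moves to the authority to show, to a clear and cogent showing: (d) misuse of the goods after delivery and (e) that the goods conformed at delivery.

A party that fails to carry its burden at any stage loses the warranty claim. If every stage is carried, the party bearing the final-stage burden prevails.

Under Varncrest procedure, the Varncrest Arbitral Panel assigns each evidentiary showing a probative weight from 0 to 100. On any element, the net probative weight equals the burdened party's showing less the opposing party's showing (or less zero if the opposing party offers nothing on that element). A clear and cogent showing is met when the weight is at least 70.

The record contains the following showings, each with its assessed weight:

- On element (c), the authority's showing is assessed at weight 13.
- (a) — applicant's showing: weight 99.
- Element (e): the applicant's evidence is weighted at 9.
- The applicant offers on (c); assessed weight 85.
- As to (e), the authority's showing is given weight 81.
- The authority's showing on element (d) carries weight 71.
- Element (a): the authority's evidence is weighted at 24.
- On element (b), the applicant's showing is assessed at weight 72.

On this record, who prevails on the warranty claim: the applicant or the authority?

authority

Stage 1 (applicant, a clear and cogent showing, weight is at least 70): (a) net 99−24=75 ≥ 70 — meets; (b) 72 ≥ 70 — meets; (c) net 85−13=72 ≥ 70 — meets.
  Stage 1 is satisfied; the onus moves to the authority.
Stage 2 (authority, a clear and cogent showing, weight is at least 70): (d) 71 ≥ 70 — meets; (e) net 81−9=72 ≥ 70 — meets.
  All elements met at the final stage.
All stages carried — the authority prevails.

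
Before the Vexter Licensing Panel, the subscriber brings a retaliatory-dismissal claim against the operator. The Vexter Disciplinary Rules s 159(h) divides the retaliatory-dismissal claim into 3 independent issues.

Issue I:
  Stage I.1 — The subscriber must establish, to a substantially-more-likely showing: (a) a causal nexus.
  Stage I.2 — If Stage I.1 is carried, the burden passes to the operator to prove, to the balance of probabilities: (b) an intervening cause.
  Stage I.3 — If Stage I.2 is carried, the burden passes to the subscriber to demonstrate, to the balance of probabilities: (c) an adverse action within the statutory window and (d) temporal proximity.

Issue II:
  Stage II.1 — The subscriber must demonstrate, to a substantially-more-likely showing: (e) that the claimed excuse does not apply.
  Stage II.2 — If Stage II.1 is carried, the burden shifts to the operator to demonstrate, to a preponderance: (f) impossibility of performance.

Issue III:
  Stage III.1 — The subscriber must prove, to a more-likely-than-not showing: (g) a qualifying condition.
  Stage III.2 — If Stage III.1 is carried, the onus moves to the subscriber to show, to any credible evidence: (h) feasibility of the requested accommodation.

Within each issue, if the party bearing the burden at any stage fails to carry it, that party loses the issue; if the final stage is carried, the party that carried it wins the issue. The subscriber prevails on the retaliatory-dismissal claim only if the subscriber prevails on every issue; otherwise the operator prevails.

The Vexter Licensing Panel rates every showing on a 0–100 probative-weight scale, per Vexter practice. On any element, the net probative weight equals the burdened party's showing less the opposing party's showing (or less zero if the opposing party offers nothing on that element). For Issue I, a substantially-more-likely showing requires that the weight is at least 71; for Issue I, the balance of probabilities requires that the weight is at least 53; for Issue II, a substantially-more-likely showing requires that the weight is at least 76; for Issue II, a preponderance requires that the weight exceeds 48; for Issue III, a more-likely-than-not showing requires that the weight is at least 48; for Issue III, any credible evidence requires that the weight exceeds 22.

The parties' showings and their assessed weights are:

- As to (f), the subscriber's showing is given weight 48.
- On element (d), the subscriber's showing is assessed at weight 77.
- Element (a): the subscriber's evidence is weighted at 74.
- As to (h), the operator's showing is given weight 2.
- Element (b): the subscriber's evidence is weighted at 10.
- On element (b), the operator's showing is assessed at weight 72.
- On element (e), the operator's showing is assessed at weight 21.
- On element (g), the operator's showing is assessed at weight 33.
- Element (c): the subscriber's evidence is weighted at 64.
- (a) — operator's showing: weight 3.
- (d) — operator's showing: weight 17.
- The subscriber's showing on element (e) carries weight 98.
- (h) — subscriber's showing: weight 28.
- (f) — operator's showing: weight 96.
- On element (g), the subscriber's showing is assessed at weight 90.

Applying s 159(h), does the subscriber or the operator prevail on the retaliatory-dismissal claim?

— Issue I —
At Stage I.1 the subscriber must meet a substantially-more-likely showing (weight is at least 71): on (a) the weight is 74 less the opposing 3 gives net 71, ≥ 71, so (a) meets the standard.
  All elements met. The burden passes to the operator.
At Stage I.2 the operator must meet the balance of probabilities (weight is at least 53): on (b) the weight is 72 less the opposing 10 gives net 62, which does reach 53, so (b) meets the standard.
  Stage I.2 is satisfied; the onus moves to the subscriber.
At Stage I.3 the subscriber must meet the balance of probabilities (weight is at least 53): on (c) the weight is 64, ≥ 53, so (c) meets the standard; on (d) the weight is 77 less the opposing 17 gives net 60, which does reach 53, so (d) meets the standard.
  The subscriber carries the last stage.
All stages carried — the subscriber prevails on this issue.
— Issue II —
Stage II.1 — burden on subscriber; standard: a substantially-more-likely showing (weight is at least 76).
    (e): 98 − 21 = 77 ≥ 76 [met]
  All elements met. The burden passes to the operator.
Stage II.2 — burden on operator; standard: a preponderance (weight exceeds 48).
    (f): 96 − 48 = 48 ≤ 48 [not met]
  The operator does not carry Stage II.2.
The analysis ends at Stage II.2; the subscriber prevails on this issue.
— Issue III —
Stage III.1 — burden on subscriber; standard: a more-likely-than-not showing (weight is at least 48).
    (g): 90 − 33 = 57 ≥ 48 [met]
  Stage III.1 carried; the burden remains with the subscriber.
Stage III.2 — burden on subscriber; standard: any credible evidence (weight exceeds 22).
    (h): 28 − 2 = 26 > 22 [met]
  All elements met at the final stage.
All stages carried — the subscriber prevails on this issue.
Per-issue: Issue I → subscriber; Issue II → subscriber; Issue III → subscriber. The subscriber must prevail on every issue; overall, the subscriber prevails.

subscriber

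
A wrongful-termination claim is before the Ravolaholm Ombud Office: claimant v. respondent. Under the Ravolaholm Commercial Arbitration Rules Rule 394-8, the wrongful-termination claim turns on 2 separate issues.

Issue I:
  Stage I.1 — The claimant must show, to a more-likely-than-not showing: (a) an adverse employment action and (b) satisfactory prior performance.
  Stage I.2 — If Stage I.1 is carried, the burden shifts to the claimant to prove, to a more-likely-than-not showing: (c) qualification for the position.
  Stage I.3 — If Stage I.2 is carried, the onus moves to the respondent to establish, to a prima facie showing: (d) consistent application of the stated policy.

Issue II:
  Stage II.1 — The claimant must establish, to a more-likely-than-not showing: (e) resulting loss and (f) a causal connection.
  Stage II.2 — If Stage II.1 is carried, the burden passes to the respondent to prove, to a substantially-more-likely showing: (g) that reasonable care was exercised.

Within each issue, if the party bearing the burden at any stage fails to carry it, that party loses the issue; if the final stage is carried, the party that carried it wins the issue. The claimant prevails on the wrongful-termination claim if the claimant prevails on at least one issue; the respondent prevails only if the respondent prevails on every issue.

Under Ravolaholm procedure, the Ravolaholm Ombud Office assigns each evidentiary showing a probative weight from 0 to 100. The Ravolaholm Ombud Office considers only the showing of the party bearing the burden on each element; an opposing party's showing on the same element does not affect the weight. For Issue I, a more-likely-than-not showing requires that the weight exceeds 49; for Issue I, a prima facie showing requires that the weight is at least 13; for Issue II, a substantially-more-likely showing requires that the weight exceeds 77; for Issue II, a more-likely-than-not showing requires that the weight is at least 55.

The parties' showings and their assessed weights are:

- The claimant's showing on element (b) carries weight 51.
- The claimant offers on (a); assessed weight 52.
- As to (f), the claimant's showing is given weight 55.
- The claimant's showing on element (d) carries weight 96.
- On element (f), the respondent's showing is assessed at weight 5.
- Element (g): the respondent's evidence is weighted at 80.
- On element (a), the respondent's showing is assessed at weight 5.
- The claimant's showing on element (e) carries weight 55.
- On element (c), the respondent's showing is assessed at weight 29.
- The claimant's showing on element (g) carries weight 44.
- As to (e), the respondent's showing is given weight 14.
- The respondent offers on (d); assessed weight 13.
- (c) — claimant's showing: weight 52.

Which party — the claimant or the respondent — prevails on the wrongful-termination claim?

respondent

— Issue I —
At Stage I.1 the claimant must meet a more-likely-than-not showing (weight exceeds 49): on (a) the weight is 52 (the respondent's 5 is given no effect), > 49, so (a) meets the standard; on (b) the weight is 51, which does exceed 49, so (b) meets the standard.
  Stage I.1 carried; the burden remains with the claimant.
At Stage I.2 the claimant must meet a more-likely-than-not showing (weight exceeds 49): on (c) the weight is 52 (the respondent's 29 is given no effect), which does exceed 49, so (c) meets the standard.
  All elements met. The burden passes to the respondent.
At Stage I.3 the respondent must meet a prima facie showing (weight is at least 13): on (d) the weight is 13 (the claimant's 96 is given no effect), ≥ 13, so (d) meets the standard.
  All elements met at the final stage.
Every stage carried; the respondent prevails on this issue.
— Issue II —
At Stage II.1 the claimant must meet a more-likely-than-not showing (weight is at least 55): on (e) the weight is 55 (the respondent's 14 is given no effect), ≥ 55, so (e) meets the standard; on (f) the weight is 55 (the respondent's 5 is given no effect), ≥ 55, so (f) meets the standard.
  All elements met. The burden passes to the respondent.
At Stage II.2 the respondent must meet a substantially-more-likely showing (weight exceeds 77): on (g) the weight is 80 (the claimant's 44 is given no effect), > 77, so (g) meets the standard.
  Stage II.2 carried; the final stage is satisfied.
All stages carried — the respondent prevails on this issue.
Per-issue: Issue I → respondent; Issue II → respondent. The claimant must prevail on at least one issue; overall, the respondent prevails.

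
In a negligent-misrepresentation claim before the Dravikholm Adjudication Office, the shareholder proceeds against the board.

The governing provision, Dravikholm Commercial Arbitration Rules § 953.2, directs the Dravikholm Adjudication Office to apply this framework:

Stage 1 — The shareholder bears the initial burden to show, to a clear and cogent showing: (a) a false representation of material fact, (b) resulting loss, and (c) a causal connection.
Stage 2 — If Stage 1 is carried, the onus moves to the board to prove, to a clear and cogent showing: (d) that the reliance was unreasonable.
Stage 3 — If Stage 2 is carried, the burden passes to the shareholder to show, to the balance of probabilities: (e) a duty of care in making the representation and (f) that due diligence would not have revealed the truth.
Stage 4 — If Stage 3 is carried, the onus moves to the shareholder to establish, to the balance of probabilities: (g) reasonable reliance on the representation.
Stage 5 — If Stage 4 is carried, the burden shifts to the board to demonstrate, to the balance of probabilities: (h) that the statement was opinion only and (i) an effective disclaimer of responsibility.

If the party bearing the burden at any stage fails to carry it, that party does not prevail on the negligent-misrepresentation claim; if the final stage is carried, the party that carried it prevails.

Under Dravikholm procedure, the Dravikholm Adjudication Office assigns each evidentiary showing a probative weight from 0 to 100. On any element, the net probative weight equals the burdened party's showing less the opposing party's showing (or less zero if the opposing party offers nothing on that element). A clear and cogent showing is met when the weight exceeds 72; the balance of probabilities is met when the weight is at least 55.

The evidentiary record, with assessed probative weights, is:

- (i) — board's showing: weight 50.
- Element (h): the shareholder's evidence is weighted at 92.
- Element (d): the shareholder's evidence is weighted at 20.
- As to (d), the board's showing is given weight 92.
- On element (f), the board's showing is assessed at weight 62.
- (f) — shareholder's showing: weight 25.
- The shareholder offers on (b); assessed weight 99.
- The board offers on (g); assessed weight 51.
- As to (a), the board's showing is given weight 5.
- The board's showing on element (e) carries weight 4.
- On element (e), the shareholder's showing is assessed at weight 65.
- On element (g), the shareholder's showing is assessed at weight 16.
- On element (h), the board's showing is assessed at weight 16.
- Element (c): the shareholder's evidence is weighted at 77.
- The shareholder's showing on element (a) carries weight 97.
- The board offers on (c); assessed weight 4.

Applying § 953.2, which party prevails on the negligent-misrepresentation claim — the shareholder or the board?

shareholder

At Stage 1 the shareholder must meet a clear and cogent showing (weight exceeds 72): on (a) the weight is 97 less the opposing 5 gives net 92, > 72, so (a) meets the standard; on (b) the weight is 99, > 72, so (b) meets the standard; on (c) the weight is 77 less the opposing 4 gives net 73, > 72, so (c) meets the standard.
  Stage 1 is satisfied; the onus moves to the board.
At Stage 2 the board must meet a clear and cogent showing (weight exceeds 72): on (d) the weight is 92 less the opposing 20 gives net 72, ≤ 72, so (d) does not meet the standard.
  Stage 2 not carried; the board fails its burden.
So the shareholder prevails.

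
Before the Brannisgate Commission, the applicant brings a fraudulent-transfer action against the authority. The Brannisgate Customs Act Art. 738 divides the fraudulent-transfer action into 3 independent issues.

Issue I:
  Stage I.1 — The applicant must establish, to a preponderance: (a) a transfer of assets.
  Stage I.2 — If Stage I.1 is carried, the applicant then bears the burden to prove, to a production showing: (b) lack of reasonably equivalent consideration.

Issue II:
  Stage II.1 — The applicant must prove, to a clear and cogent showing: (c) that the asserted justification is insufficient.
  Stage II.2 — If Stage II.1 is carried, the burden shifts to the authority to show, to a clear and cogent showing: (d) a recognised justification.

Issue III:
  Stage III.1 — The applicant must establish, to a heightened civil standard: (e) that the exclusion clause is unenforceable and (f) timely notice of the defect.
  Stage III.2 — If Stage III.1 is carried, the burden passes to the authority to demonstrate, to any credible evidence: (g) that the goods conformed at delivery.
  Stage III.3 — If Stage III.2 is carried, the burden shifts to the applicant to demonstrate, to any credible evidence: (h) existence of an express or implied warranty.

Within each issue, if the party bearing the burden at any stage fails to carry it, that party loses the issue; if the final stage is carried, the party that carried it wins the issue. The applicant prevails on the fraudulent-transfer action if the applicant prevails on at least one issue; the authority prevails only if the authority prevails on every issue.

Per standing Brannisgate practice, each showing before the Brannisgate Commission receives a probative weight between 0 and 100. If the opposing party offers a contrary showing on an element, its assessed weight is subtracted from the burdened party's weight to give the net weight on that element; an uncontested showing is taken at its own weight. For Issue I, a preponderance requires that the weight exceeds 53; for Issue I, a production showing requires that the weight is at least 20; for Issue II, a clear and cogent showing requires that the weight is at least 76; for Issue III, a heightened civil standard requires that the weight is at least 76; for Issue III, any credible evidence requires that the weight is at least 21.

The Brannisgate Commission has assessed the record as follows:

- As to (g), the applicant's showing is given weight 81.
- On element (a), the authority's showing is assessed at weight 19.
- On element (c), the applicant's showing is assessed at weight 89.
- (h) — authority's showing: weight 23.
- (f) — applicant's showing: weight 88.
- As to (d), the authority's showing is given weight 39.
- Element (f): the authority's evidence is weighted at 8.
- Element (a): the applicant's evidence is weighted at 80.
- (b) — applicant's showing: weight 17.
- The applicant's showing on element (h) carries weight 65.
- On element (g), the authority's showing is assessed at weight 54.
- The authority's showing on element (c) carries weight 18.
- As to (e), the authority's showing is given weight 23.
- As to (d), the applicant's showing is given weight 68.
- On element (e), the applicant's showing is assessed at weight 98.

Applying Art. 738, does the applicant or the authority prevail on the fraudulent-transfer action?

— Issue I —
Stage I.1 (applicant, a preponderance, weight exceeds 53): (a) net 80−19=61 > 53 — meets.
  All elements met. The applicant retains the burden for Stage I.2.
Stage I.2 (applicant, a production showing, weight is at least 20): (b) 17 < 20 — fails.
  The applicant does not carry Stage I.2.
So the authority prevails on this issue.
— Issue II —
Stage II.1 (applicant, a clear and cogent showing, weight is at least 76): (c) net 89−18=71 < 76 — fails.
  Stage II.1 not carried; the applicant fails its burden.
So the authority prevails on this issue.
— Issue III —
Stage III.1 (applicant, a heightened civil standard, weight is at least 76): (e) net 98−23=75 < 76 — fails; (f) net 88−8=80 ≥ 76 — meets.
  The applicant does not carry Stage III.1.
So the authority prevails on this issue.
Per-issue: Issue I → authority; Issue II → authority; Issue III → authority. The applicant must prevail on at least one issue; overall, the authority prevails.

authority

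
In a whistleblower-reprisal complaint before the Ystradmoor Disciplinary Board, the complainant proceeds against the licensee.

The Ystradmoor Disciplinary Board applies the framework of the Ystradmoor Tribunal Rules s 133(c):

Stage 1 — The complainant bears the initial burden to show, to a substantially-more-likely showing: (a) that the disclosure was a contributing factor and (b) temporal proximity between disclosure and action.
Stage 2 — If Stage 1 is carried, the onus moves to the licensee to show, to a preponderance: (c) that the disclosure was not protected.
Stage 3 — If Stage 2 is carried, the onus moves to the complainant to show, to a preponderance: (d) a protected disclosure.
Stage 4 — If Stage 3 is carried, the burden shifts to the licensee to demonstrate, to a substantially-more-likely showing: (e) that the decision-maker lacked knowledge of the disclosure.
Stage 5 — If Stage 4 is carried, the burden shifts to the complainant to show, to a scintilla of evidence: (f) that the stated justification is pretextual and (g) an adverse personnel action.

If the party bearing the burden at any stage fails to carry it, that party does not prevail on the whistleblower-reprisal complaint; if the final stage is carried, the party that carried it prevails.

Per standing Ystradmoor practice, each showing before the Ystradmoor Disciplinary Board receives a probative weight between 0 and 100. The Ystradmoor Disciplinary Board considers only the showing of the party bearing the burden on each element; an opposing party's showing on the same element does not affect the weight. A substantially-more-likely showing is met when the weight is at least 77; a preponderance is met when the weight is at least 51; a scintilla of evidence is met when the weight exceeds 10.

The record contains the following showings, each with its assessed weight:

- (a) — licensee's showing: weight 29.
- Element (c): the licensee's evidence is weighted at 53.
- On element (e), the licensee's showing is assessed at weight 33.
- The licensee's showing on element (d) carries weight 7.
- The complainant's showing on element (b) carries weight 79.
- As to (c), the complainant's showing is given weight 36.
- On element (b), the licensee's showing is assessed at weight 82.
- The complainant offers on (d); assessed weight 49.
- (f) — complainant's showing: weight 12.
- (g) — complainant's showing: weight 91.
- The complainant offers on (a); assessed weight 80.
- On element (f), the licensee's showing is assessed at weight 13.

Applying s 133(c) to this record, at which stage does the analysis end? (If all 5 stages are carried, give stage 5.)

Stage 1 — burden on complainant; standard: a substantially-more-likely showing (weight is at least 77).
    (a): 80 (licensee's 29 disregarded) ≥ 77 [met]
    (b): 79 (licensee's 82 disregarded) ≥ 77 [met]
  The complainant carries Stage 1; the licensee now bears the burden.
Stage 2 — burden on licensee; standard: a preponderance (weight is at least 51).
    (c): 53 (complainant's 36 disregarded) ≥ 51 [met]
  Stage 2 carried; the burden shifts to the complainant.
Stage 3 — burden on complainant; standard: a preponderance (weight is at least 51).
    (d): 49 (licensee's 7 disregarded) < 51 [not met]
  The complainant does not carry Stage 3.
So the licensee prevails.

stage 3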